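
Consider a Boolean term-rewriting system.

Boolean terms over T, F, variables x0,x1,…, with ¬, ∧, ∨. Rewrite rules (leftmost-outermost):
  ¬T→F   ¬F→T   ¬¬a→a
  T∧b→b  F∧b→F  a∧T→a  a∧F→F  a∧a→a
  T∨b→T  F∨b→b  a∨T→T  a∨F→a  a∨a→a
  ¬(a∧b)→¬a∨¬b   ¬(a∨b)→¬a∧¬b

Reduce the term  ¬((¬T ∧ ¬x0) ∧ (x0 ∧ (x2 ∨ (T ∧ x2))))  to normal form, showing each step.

Answer: normal form = T  (in 5 steps)

Derivation:
  start: ¬((¬T ∧ ¬x0) ∧ (x0 ∧ (x2 ∨ (T ∧ x2))))
  →1  ¬(¬T ∧ ¬x0) ∨ ¬(x0 ∧ (x2 ∨ (T ∧ x2)))
  →2  (¬¬T ∨ ¬¬x0) ∨ ¬(x0 ∧ (x2 ∨ (T ∧ x2)))
  →3  (T ∨ ¬¬x0) ∨ ¬(x0 ∧ (x2 ∨ (T ∧ x2)))
  →4  T ∨ ¬(x0 ∧ (x2 ∨ (T ∧ x2)))
  →5  T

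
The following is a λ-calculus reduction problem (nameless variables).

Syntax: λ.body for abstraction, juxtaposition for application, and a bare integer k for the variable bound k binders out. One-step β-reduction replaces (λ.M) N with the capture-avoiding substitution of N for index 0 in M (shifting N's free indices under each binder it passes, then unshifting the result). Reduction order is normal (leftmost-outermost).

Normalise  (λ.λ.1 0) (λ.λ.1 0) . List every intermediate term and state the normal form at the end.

Answer: normal form = λ.λ.1 0  (in 2 steps)

Derivation:
  start: (λ.λ.1 0) (λ.λ.1 0)
  [1] λ.(λ.λ.1 0) 0
  [2] λ.λ.1 0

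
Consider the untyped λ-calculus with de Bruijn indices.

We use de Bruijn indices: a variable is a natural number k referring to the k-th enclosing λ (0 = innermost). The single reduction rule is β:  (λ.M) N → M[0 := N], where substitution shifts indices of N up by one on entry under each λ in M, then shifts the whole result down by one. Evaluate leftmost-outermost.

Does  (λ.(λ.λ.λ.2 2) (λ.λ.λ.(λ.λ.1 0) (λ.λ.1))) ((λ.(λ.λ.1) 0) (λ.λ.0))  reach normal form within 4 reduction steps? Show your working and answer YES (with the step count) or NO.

  start: (λ.(λ.λ.λ.2 2) (λ.λ.λ.(λ.λ.1 0) (λ.λ.1))) ((λ.(λ.λ.1) 0) (λ.λ.0))
  step 1: (λ.λ.λ.2 2) (λ.λ.λ.(λ.λ.1 0) (λ.λ.1))
  step 2: λ.λ.(λ.λ.λ.(λ.λ.1 0) (λ.λ.1)) (λ.λ.λ.(λ.λ.1 0) (λ.λ.1))
  step 3: λ.λ.λ.λ.(λ.λ.1 0) (λ.λ.1)
  step 4: λ.λ.λ.λ.λ.(λ.λ.1) 0

Answer: NO — after 4 steps the term is λ.λ.λ.λ.λ.(λ.λ.1) 0, not yet normal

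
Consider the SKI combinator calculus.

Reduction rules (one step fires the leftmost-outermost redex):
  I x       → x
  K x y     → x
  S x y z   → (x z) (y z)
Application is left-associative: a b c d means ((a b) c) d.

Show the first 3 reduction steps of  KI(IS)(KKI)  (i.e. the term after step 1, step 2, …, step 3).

Answer: after 3 steps: K

Reduction:
  start: KI(IS)(KKI)
  step 1: I(KKI)
  step 2: KKI
  step 3: K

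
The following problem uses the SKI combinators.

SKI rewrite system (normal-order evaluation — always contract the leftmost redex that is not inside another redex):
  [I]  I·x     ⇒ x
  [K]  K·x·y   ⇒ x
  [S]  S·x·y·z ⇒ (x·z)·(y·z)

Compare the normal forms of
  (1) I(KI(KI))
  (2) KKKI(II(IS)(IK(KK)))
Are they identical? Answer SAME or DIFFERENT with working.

Term A:
  start: I(KI(KI))
  [1] KI(KI)
  [2] I

Term B:
  start: KKKI(II(IS)(IK(KK)))
  [1] KI(II(IS)(IK(KK)))
  [2] I

Answer: SAME — A ⇓ I, B ⇓ I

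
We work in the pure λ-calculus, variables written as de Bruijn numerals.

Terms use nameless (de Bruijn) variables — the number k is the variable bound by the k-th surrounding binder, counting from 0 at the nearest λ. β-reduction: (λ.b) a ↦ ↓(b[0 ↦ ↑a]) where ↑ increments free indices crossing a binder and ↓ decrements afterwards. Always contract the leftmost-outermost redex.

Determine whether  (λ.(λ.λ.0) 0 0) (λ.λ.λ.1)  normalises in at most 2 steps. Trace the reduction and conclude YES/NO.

Answer: NO — after 2 steps the term is (λ.0) (λ.λ.λ.1), not yet normal

Derivation:
  start: (λ.(λ.λ.0) 0 0) (λ.λ.λ.1)
  [1] (λ.λ.0) (λ.λ.λ.1) (λ.λ.λ.1)
  [2] (λ.0) (λ.λ.λ.1)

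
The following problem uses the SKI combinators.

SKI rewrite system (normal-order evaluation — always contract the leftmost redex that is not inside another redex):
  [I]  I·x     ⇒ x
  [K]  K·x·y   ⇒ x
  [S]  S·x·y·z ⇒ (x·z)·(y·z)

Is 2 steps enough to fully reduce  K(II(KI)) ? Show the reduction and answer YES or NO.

Answer: YES — reaches normal form K(KI) in 2 ≤ 2 steps

Reduction:
  start: K(II(KI))
  →1  K(I(KI))
  →2  K(KI)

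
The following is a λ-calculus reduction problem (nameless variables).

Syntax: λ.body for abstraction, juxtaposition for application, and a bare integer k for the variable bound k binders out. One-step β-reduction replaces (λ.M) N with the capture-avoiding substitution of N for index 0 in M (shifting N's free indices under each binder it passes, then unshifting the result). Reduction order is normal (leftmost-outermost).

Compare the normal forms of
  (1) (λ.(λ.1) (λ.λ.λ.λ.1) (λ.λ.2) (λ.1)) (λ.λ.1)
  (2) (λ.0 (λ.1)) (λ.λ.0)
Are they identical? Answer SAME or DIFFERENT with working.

Answer: DIFFERENT — A ⇓ λ.λ.λ.λ.1, B ⇓ λ.0

Reduction:
Term A:
  start: (λ.(λ.1) (λ.λ.λ.λ.1) (λ.λ.2) (λ.1)) (λ.λ.1)
  [1] (λ.λ.λ.1) (λ.λ.λ.λ.1) (λ.λ.λ.λ.1) (λ.λ.λ.1)
  [2] (λ.λ.1) (λ.λ.λ.λ.1) (λ.λ.λ.1)
  [3] (λ.λ.λ.λ.λ.1) (λ.λ.λ.1)
  [4] λ.λ.λ.λ.1

Term B:
  start: (λ.0 (λ.1)) (λ.λ.0)
  [1] (λ.λ.0) (λ.λ.λ.0)
  [2] λ.0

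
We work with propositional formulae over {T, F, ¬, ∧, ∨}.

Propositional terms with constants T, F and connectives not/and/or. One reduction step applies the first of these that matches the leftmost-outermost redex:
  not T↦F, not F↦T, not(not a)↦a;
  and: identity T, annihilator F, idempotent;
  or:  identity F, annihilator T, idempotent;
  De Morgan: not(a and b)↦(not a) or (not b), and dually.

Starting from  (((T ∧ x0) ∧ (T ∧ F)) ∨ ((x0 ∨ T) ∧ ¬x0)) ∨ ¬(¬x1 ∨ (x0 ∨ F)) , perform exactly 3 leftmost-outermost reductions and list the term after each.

Answer: after 3 steps: (F ∨ ((x0 ∨ T) ∧ ¬x0)) ∨ ¬(¬x1 ∨ (x0 ∨ F))

Working:
  start: (((T ∧ x0) ∧ (T ∧ F)) ∨ ((x0 ∨ T) ∧ ¬x0)) ∨ ¬(¬x1 ∨ (x0 ∨ F))
  →1  ((x0 ∧ (T ∧ F)) ∨ ((x0 ∨ T) ∧ ¬x0)) ∨ ¬(¬x1 ∨ (x0 ∨ F))
  →2  ((x0 ∧ F) ∨ ((x0 ∨ T) ∧ ¬x0)) ∨ ¬(¬x1 ∨ (x0 ∨ F))
  →3  (F ∨ ((x0 ∨ T) ∧ ¬x0)) ∨ ¬(¬x1 ∨ (x0 ∨ F))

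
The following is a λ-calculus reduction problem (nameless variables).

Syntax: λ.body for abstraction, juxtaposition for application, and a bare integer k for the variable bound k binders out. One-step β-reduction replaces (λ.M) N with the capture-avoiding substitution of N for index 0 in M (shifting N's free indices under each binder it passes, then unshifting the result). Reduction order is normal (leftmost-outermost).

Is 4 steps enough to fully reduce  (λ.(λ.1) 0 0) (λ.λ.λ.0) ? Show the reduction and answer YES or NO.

  start: (λ.(λ.1) 0 0) (λ.λ.λ.0)
  [1] (λ.λ.λ.λ.0) (λ.λ.λ.0) (λ.λ.λ.0)
  [2] (λ.λ.λ.0) (λ.λ.λ.0)
  [3] λ.λ.0

Answer: YES — reaches normal form λ.λ.0 in 3 ≤ 4 steps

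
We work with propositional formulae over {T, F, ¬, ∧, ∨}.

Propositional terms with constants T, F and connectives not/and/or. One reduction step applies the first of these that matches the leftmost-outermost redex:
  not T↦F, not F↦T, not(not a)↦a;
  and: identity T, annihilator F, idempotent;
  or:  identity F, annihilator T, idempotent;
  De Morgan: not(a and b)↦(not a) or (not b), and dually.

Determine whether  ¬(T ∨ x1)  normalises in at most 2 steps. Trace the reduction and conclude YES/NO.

Answer: NO — after 2 steps the term is F ∧ ¬x1, not yet normal

Reduction:
  start: ¬(T ∨ x1)
  step 1: ¬T ∧ ¬x1
  step 2: F ∧ ¬x1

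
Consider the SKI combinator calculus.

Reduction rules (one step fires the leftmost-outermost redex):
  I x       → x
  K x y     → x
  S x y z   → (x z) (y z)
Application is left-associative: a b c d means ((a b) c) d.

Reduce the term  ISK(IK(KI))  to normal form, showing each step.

Answer: normal form = SK(K(KI))  (in 2 steps)

Working:
  start: ISK(IK(KI))
  →1  SK(IK(KI))
  →2  SK(K(KI))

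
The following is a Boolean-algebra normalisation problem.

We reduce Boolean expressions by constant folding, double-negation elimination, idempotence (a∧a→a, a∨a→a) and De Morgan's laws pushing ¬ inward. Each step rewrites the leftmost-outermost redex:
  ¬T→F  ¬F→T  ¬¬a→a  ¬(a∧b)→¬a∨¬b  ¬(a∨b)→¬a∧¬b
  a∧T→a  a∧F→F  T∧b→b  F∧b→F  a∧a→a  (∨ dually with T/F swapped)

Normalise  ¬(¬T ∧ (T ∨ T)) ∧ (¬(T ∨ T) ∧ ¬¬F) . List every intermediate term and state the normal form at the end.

Answer: normal form = F  (in 8 steps)

Reduction:
  start: ¬(¬T ∧ (T ∨ T)) ∧ (¬(T ∨ T) ∧ ¬¬F)
  →1  (¬¬T ∨ ¬(T ∨ T)) ∧ (¬(T ∨ T) ∧ ¬¬F)
  →2  (T ∨ ¬(T ∨ T)) ∧ (¬(T ∨ T) ∧ ¬¬F)
  →3  T ∧ (¬(T ∨ T) ∧ ¬¬F)
  →4  ¬(T ∨ T) ∧ ¬¬F
  →5  (¬T ∧ ¬T) ∧ ¬¬F
  →6  ¬T ∧ ¬¬F
  →7  F ∧ ¬¬F
  →8  F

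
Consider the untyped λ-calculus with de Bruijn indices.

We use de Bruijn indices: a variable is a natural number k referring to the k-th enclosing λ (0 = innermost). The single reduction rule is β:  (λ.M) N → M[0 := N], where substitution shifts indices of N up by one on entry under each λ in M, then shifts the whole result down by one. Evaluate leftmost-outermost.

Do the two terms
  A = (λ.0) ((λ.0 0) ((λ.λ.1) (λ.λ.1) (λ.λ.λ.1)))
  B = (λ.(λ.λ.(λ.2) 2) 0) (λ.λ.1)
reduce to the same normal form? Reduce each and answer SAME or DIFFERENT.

Answer: SAME — A ⇓ λ.λ.λ.1, B ⇓ λ.λ.λ.1

Working:
Term A:
  start: (λ.0) ((λ.0 0) ((λ.λ.1) (λ.λ.1) (λ.λ.λ.1)))
  →1  (λ.0 0) ((λ.λ.1) (λ.λ.1) (λ.λ.λ.1))
  →2  (λ.λ.1) (λ.λ.1) (λ.λ.λ.1) ((λ.λ.1) (λ.λ.1) (λ.λ.λ.1))
  →3  (λ.λ.λ.1) (λ.λ.λ.1) ((λ.λ.1) (λ.λ.1) (λ.λ.λ.1))
  →4  (λ.λ.1) ((λ.λ.1) (λ.λ.1) (λ.λ.λ.1))
  →5  λ.(λ.λ.1) (λ.λ.1) (λ.λ.λ.1)
  →6  λ.(λ.λ.λ.1) (λ.λ.λ.1)
  →7  λ.λ.λ.1

Term B:
  start: (λ.(λ.λ.(λ.2) 2) 0) (λ.λ.1)
  →1  (λ.λ.(λ.2) (λ.λ.1)) (λ.λ.1)
  →2  λ.(λ.λ.λ.1) (λ.λ.1)
  →3  λ.λ.λ.1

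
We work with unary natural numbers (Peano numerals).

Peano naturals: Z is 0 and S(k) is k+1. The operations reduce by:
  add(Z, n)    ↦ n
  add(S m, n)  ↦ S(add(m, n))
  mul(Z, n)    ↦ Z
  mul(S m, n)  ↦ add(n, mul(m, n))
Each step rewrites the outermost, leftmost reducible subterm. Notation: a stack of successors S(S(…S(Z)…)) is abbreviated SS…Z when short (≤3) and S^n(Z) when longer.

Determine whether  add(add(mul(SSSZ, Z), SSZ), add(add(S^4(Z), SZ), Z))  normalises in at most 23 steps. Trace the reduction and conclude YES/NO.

Answer: YES — reaches normal form S^7(Z) in 22 ≤ 23 steps

Working:
  start: add(add(mul(SSSZ, Z), SSZ), add(add(S^4(Z), SZ), Z))
  [1] add(add(add(Z, mul(SSZ, Z)), SSZ), add(add(S^4(Z), SZ), Z))
  [2] add(add(mul(SSZ, Z), SSZ), add(add(S^4(Z), SZ), Z))
  [3] add(add(add(Z, mul(SZ, Z)), SSZ), add(add(S^4(Z), SZ), Z))
  [4] add(add(mul(SZ, Z), SSZ), add(add(S^4(Z), SZ), Z))
  [5] add(add(add(Z, mul(Z, Z)), SSZ), add(add(S^4(Z), SZ), Z))
  [6] add(add(mul(Z, Z), SSZ), add(add(S^4(Z), SZ), Z))
  [7] add(add(Z, SSZ), add(add(S^4(Z), SZ), Z))
  [8] add(SSZ, add(add(S^4(Z), SZ), Z))
  [9] S(add(SZ, add(add(S^4(Z), SZ), Z)))
  [10] S(S(add(Z, add(add(S^4(Z), SZ), Z))))
  [11] S(S(add(add(S^4(Z), SZ), Z)))
  [12] S(S(add(S(add(SSSZ, SZ)), Z)))
  [13] S(S(S(add(add(SSSZ, SZ), Z))))
  [14] S(S(S(add(S(add(SSZ, SZ)), Z))))
  [15] S(S(S(S(add(add(SSZ, SZ), Z)))))
  [16] S(S(S(S(add(S(add(SZ, SZ)), Z)))))
  [17] S(S(S(S(S(add(add(SZ, SZ), Z))))))
  [18] S(S(S(S(S(add(S(add(Z, SZ)), Z))))))
  [19] S(S(S(S(S(S(add(add(Z, SZ), Z)))))))
  [20] S(S(S(S(S(S(add(SZ, Z)))))))
  [21] S(S(S(S(S(S(S(add(Z, Z))))))))
  [22] S^7(Z)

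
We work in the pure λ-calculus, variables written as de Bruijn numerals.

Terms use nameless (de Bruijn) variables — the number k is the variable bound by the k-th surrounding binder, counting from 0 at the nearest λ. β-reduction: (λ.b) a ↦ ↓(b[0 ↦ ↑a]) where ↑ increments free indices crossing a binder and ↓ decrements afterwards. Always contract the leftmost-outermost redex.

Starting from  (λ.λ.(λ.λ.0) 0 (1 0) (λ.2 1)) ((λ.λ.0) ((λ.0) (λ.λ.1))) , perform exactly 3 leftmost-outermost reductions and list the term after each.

Answer: after 3 steps: λ.(λ.λ.0) ((λ.0) (λ.λ.1)) 0 (λ.(λ.λ.0) ((λ.0) (λ.λ.1)) 1)

Derivation:
  start: (λ.λ.(λ.λ.0) 0 (1 0) (λ.2 1)) ((λ.λ.0) ((λ.0) (λ.λ.1)))
  step 1: λ.(λ.λ.0) 0 ((λ.λ.0) ((λ.0) (λ.λ.1)) 0) (λ.(λ.λ.0) ((λ.0) (λ.λ.1)) 1)
  step 2: λ.(λ.0) ((λ.λ.0) ((λ.0) (λ.λ.1)) 0) (λ.(λ.λ.0) ((λ.0) (λ.λ.1)) 1)
  step 3: λ.(λ.λ.0) ((λ.0) (λ.λ.1)) 0 (λ.(λ.λ.0) ((λ.0) (λ.λ.1)) 1)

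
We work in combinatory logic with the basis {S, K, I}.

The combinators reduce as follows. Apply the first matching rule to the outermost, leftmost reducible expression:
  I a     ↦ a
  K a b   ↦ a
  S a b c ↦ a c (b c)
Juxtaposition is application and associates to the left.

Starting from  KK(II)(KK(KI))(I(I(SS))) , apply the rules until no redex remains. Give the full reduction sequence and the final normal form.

  start: KK(II)(KK(KI))(I(I(SS)))
  [1] K(KK(KI))(I(I(SS)))
  [2] KK(KI)
  [3] K

Answer: normal form = K  (in 3 steps)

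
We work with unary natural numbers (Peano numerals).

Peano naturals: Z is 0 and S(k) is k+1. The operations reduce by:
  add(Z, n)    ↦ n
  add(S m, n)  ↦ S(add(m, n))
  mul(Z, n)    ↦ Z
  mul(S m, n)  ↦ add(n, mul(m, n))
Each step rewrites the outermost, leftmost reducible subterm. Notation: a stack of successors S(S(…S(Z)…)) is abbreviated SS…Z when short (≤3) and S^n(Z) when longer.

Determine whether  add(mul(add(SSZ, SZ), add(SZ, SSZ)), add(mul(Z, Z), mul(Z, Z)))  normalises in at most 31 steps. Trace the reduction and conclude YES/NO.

  start: add(mul(add(SSZ, SZ), add(SZ, SSZ)), add(mul(Z, Z), mul(Z, Z)))
  →1  add(mul(S(add(SZ, SZ)), add(SZ, SSZ)), add(mul(Z, Z), mul(Z, Z)))
  →2  add(add(add(SZ, SSZ), mul(add(SZ, SZ), add(SZ, SSZ))), add(mul(Z, Z), mul(Z, Z)))
  →3  add(add(S(add(Z, SSZ)), mul(add(SZ, SZ), add(SZ, SSZ))), add(mul(Z, Z), mul(Z, Z)))
  →4  add(S(add(add(Z, SSZ), mul(add(SZ, SZ), add(SZ, SSZ)))), add(mul(Z, Z), mul(Z, Z)))
  →5  S(add(add(add(Z, SSZ), mul(add(SZ, SZ), add(SZ, SSZ))), add(mul(Z, Z), mul(Z, Z))))
  →6  S(add(add(SSZ, mul(add(SZ, SZ), add(SZ, SSZ))), add(mul(Z, Z), mul(Z, Z))))
  →7  S(add(S(add(SZ, mul(add(SZ, SZ), add(SZ, SSZ)))), add(mul(Z, Z), mul(Z, Z))))
  →8  S(S(add(add(SZ, mul(add(SZ, SZ), add(SZ, SSZ))), add(mul(Z, Z), mul(Z, Z)))))
  →9  S(S(add(S(add(Z, mul(add(SZ, SZ), add(SZ, SSZ)))), add(mul(Z, Z), mul(Z, Z)))))
  →10  S(S(S(add(add(Z, mul(add(SZ, SZ), add(SZ, SSZ))), add(mul(Z, Z), mul(Z, Z))))))
  →11  S(S(S(add(mul(add(SZ, SZ), add(SZ, SSZ)), add(mul(Z, Z), mul(Z, Z))))))
  →12  S(S(S(add(mul(S(add(Z, SZ)), add(SZ, SSZ)), add(mul(Z, Z), mul(Z, Z))))))
  →13  S(S(S(add(add(add(SZ, SSZ), mul(add(Z, SZ), add(SZ, SSZ))), add(mul(Z, Z), mul(Z, Z))))))
  →14  S(S(S(add(add(S(add(Z, SSZ)), mul(add(Z, SZ), add(SZ, SSZ))), add(mul(Z, Z), mul(Z, Z))))))
  →15  S(S(S(add(S(add(add(Z, SSZ), mul(add(Z, SZ), add(SZ, SSZ)))), add(mul(Z, Z), mul(Z, Z))))))
  →16  S(S(S(S(add(add(add(Z, SSZ), mul(add(Z, SZ), add(SZ, SSZ))), add(mul(Z, Z), mul(Z, Z)))))))
  →17  S(S(S(S(add(add(SSZ, mul(add(Z, SZ), add(SZ, SSZ))), add(mul(Z, Z), mul(Z, Z)))))))
  →18  S(S(S(S(add(S(add(SZ, mul(add(Z, SZ), add(SZ, SSZ)))), add(mul(Z, Z), mul(Z, Z)))))))
  →19  S(S(S(S(S(add(add(SZ, mul(add(Z, SZ), add(SZ, SSZ))), add(mul(Z, Z), mul(Z, Z))))))))
  →20  S(S(S(S(S(add(S(add(Z, mul(add(Z, SZ), add(SZ, SSZ)))), add(mul(Z, Z), mul(Z, Z))))))))
  →21  S(S(S(S(S(S(add(add(Z, mul(add(Z, SZ), add(SZ, SSZ))), add(mul(Z, Z), mul(Z, Z)))))))))
  →22  S(S(S(S(S(S(add(mul(add(Z, SZ), add(SZ, SSZ)), add(mul(Z, Z), mul(Z, Z)))))))))
  →23  S(S(S(S(S(S(add(mul(SZ, add(SZ, SSZ)), add(mul(Z, Z), mul(Z, Z)))))))))
  →24  S(S(S(S(S(S(add(add(add(SZ, SSZ), mul(Z, add(SZ, SSZ))), add(mul(Z, Z), mul(Z, Z)))))))))
  →25  S(S(S(S(S(S(add(add(S(add(Z, SSZ)), mul(Z, add(SZ, SSZ))), add(mul(Z, Z), mul(Z, Z)))))))))
  →26  S(S(S(S(S(S(add(S(add(add(Z, SSZ), mul(Z, add(SZ, SSZ)))), add(mul(Z, Z), mul(Z, Z)))))))))
  →27  S(S(S(S(S(S(S(add(add(add(Z, SSZ), mul(Z, add(SZ, SSZ))), add(mul(Z, Z), mul(Z, Z))))))))))
  →28  S(S(S(S(S(S(S(add(add(SSZ, mul(Z, add(SZ, SSZ))), add(mul(Z, Z), mul(Z, Z))))))))))
  →29  S(S(S(S(S(S(S(add(S(add(SZ, mul(Z, add(SZ, SSZ)))), add(mul(Z, Z), mul(Z, Z))))))))))
  →30  S(S(S(S(S(S(S(S(add(add(SZ, mul(Z, add(SZ, SSZ))), add(mul(Z, Z), mul(Z, Z)))))))))))
  →31  S(S(S(S(S(S(S(S(add(S(add(Z, mul(Z, add(SZ, SSZ)))), add(mul(Z, Z), mul(Z, Z)))))))))))

Answer: NO — after 31 steps the term is S(S(S(S(S(S(S(S(add(S(add(Z, mul(Z, add(SZ, SSZ)))), add(mul(Z, Z), mul(Z, Z))))))))))), not yet normal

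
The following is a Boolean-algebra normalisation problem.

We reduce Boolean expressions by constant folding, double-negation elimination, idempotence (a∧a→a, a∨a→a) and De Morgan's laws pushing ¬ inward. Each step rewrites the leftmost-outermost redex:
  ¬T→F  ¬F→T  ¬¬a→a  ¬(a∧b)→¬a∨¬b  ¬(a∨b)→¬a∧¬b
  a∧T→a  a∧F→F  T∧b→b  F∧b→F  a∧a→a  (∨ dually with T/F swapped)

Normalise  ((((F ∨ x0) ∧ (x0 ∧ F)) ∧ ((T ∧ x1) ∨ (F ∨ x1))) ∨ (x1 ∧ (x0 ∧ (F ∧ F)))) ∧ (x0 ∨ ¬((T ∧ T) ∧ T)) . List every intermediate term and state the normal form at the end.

  start: ((((F ∨ x0) ∧ (x0 ∧ F)) ∧ ((T ∧ x1) ∨ (F ∨ x1))) ∨ (x1 ∧ (x0 ∧ (F ∧ F)))) ∧ (x0 ∨ ¬((T ∧ T) ∧ T))
  →1  (((x0 ∧ (x0 ∧ F)) ∧ ((T ∧ x1) ∨ (F ∨ x1))) ∨ (x1 ∧ (x0 ∧ (F ∧ F)))) ∧ (x0 ∨ ¬((T ∧ T) ∧ T))
  →2  (((x0 ∧ F) ∧ ((T ∧ x1) ∨ (F ∨ x1))) ∨ (x1 ∧ (x0 ∧ (F ∧ F)))) ∧ (x0 ∨ ¬((T ∧ T) ∧ T))
  →3  ((F ∧ ((T ∧ x1) ∨ (F ∨ x1))) ∨ (x1 ∧ (x0 ∧ (F ∧ F)))) ∧ (x0 ∨ ¬((T ∧ T) ∧ T))
  →4  (F ∨ (x1 ∧ (x0 ∧ (F ∧ F)))) ∧ (x0 ∨ ¬((T ∧ T) ∧ T))
  →5  (x1 ∧ (x0 ∧ (F ∧ F))) ∧ (x0 ∨ ¬((T ∧ T) ∧ T))
  →6  (x1 ∧ (x0 ∧ F)) ∧ (x0 ∨ ¬((T ∧ T) ∧ T))
  →7  (x1 ∧ F) ∧ (x0 ∨ ¬((T ∧ T) ∧ T))
  →8  F ∧ (x0 ∨ ¬((T ∧ T) ∧ T))
  →9  F

Answer: normal form = F  (in 9 steps)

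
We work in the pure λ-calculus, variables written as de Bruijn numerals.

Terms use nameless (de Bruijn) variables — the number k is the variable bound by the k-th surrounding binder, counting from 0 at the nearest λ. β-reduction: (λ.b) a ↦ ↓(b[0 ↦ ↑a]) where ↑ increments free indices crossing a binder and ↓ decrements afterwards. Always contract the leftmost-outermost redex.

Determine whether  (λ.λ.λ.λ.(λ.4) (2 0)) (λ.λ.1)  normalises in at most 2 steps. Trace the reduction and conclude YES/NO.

Answer: YES — reaches normal form λ.λ.λ.λ.λ.1 in 2 ≤ 2 steps

Derivation:
  start: (λ.λ.λ.λ.(λ.4) (2 0)) (λ.λ.1)
  step 1: λ.λ.λ.(λ.λ.λ.1) (2 0)
  step 2: λ.λ.λ.λ.λ.1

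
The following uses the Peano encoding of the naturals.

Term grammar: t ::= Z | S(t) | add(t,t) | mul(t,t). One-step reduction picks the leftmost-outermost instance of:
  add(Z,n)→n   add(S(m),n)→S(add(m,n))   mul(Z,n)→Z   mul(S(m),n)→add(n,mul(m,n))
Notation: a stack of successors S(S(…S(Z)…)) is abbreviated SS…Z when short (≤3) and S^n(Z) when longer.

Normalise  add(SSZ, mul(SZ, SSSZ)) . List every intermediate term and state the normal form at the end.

Answer: normal form = S^5(Z)  (in 9 steps)

Reduction:
  start: add(SSZ, mul(SZ, SSSZ))
  [1] S(add(SZ, mul(SZ, SSSZ)))
  [2] S(S(add(Z, mul(SZ, SSSZ))))
  [3] S(S(mul(SZ, SSSZ)))
  [4] S(S(add(SSSZ, mul(Z, SSSZ))))
  [5] S(S(S(add(SSZ, mul(Z, SSSZ)))))
  [6] S(S(S(S(add(SZ, mul(Z, SSSZ))))))
  [7] S(S(S(S(S(add(Z, mul(Z, SSSZ)))))))
  [8] S(S(S(S(S(mul(Z, SSSZ))))))
  [9] S^5(Z)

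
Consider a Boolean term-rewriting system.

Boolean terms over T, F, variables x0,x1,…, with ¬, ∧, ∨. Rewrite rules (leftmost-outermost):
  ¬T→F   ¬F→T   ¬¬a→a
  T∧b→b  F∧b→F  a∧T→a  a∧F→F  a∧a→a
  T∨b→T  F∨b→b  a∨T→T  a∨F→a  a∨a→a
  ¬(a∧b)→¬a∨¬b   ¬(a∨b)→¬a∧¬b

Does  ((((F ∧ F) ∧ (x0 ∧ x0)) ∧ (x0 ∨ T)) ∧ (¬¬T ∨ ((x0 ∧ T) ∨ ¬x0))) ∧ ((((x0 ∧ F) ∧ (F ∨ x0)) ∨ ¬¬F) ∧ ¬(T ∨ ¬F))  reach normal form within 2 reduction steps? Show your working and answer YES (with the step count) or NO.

Answer: NO — after 2 steps the term is ((F ∧ (x0 ∨ T)) ∧ (¬¬T ∨ ((x0 ∧ T) ∨ ¬x0))) ∧ ((((x0 ∧ F) ∧ (F ∨ x0)) ∨ ¬¬F) ∧ ¬(T ∨ ¬F)), not yet normal

Reduction:
  start: ((((F ∧ F) ∧ (x0 ∧ x0)) ∧ (x0 ∨ T)) ∧ (¬¬T ∨ ((x0 ∧ T) ∨ ¬x0))) ∧ ((((x0 ∧ F) ∧ (F ∨ x0)) ∨ ¬¬F) ∧ ¬(T ∨ ¬F))
  →1  (((F ∧ (x0 ∧ x0)) ∧ (x0 ∨ T)) ∧ (¬¬T ∨ ((x0 ∧ T) ∨ ¬x0))) ∧ ((((x0 ∧ F) ∧ (F ∨ x0)) ∨ ¬¬F) ∧ ¬(T ∨ ¬F))
  →2  ((F ∧ (x0 ∨ T)) ∧ (¬¬T ∨ ((x0 ∧ T) ∨ ¬x0))) ∧ ((((x0 ∧ F) ∧ (F ∨ x0)) ∨ ¬¬F) ∧ ¬(T ∨ ¬F))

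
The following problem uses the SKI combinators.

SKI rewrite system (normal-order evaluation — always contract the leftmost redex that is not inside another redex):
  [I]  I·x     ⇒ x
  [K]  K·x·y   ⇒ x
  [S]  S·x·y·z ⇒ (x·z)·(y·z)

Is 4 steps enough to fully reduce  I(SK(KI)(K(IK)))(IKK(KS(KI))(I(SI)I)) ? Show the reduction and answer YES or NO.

Answer: NO — after 4 steps the term is IK, not yet normal

Reduction:
  start: I(SK(KI)(K(IK)))(IKK(KS(KI))(I(SI)I))
  [1] SK(KI)(K(IK))(IKK(KS(KI))(I(SI)I))
  [2] K(K(IK))(KI(K(IK)))(IKK(KS(KI))(I(SI)I))
  [3] K(IK)(IKK(KS(KI))(I(SI)I))
  [4] IK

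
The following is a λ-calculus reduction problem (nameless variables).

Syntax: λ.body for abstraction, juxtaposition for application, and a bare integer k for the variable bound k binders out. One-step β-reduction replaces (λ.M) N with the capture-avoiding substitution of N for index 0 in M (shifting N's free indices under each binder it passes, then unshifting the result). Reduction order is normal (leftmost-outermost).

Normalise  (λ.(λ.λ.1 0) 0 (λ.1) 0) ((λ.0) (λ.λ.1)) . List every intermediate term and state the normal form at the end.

  start: (λ.(λ.λ.1 0) 0 (λ.1) 0) ((λ.0) (λ.λ.1))
  [1] (λ.λ.1 0) ((λ.0) (λ.λ.1)) (λ.(λ.0) (λ.λ.1)) ((λ.0) (λ.λ.1))
  [2] (λ.(λ.0) (λ.λ.1) 0) (λ.(λ.0) (λ.λ.1)) ((λ.0) (λ.λ.1))
  [3] (λ.0) (λ.λ.1) (λ.(λ.0) (λ.λ.1)) ((λ.0) (λ.λ.1))
  [4] (λ.λ.1) (λ.(λ.0) (λ.λ.1)) ((λ.0) (λ.λ.1))
  [5] (λ.λ.(λ.0) (λ.λ.1)) ((λ.0) (λ.λ.1))
  [6] λ.(λ.0) (λ.λ.1)
  [7] λ.λ.λ.1

Answer: normal form = λ.λ.λ.1  (in 7 steps)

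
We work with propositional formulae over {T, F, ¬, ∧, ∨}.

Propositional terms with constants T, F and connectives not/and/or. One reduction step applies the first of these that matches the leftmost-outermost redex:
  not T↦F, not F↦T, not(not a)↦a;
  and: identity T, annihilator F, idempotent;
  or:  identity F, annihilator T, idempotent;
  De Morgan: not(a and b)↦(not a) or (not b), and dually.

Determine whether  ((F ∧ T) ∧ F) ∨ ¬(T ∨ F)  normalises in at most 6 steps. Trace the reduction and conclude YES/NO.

  start: ((F ∧ T) ∧ F) ∨ ¬(T ∨ F)
  [1] F ∨ ¬(T ∨ F)
  [2] ¬(T ∨ F)
  [3] ¬T ∧ ¬F
  [4] F ∧ ¬F
  [5] F

Answer: YES — reaches normal form F in 5 ≤ 6 steps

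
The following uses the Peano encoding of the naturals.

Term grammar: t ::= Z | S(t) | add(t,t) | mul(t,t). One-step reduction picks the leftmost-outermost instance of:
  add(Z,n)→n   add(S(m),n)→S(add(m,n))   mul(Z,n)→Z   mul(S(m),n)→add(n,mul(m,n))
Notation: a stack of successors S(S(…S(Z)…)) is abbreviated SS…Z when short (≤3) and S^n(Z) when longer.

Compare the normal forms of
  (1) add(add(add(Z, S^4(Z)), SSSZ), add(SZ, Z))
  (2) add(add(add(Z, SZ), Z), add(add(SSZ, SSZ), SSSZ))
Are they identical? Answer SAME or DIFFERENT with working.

Answer: SAME — A ⇓ S^8(Z), B ⇓ S^8(Z)

Derivation:
Term A:
  start: add(add(add(Z, S^4(Z)), SSSZ), add(SZ, Z))
  [1] add(add(S^4(Z), SSSZ), add(SZ, Z))
  [2] add(S(add(SSSZ, SSSZ)), add(SZ, Z))
  [3] S(add(add(SSSZ, SSSZ), add(SZ, Z)))
  [4] S(add(S(add(SSZ, SSSZ)), add(SZ, Z)))
  [5] S(S(add(add(SSZ, SSSZ), add(SZ, Z))))
  [6] S(S(add(S(add(SZ, SSSZ)), add(SZ, Z))))
  [7] S(S(S(add(add(SZ, SSSZ), add(SZ, Z)))))
  [8] S(S(S(add(S(add(Z, SSSZ)), add(SZ, Z)))))
  [9] S(S(S(S(add(add(Z, SSSZ), add(SZ, Z))))))
  [10] S(S(S(S(add(SSSZ, add(SZ, Z))))))
  [11] S(S(S(S(S(add(SSZ, add(SZ, Z)))))))
  [12] S(S(S(S(S(S(add(SZ, add(SZ, Z))))))))
  [13] S(S(S(S(S(S(S(add(Z, add(SZ, Z)))))))))
  [14] S(S(S(S(S(S(S(add(SZ, Z))))))))
  [15] S(S(S(S(S(S(S(S(add(Z, Z)))))))))
  [16] S^8(Z)

Term B:
  start: add(add(add(Z, SZ), Z), add(add(SSZ, SSZ), SSSZ))
  [1] add(add(SZ, Z), add(add(SSZ, SSZ), SSSZ))
  [2] add(S(add(Z, Z)), add(add(SSZ, SSZ), SSSZ))
  [3] S(add(add(Z, Z), add(add(SSZ, SSZ), SSSZ)))
  [4] S(add(Z, add(add(SSZ, SSZ), SSSZ)))
  [5] S(add(add(SSZ, SSZ), SSSZ))
  [6] S(add(S(add(SZ, SSZ)), SSSZ))
  [7] S(S(add(add(SZ, SSZ), SSSZ)))
  [8] S(S(add(S(add(Z, SSZ)), SSSZ)))
  [9] S(S(S(add(add(Z, SSZ), SSSZ))))
  [10] S(S(S(add(SSZ, SSSZ))))
  [11] S(S(S(S(add(SZ, SSSZ)))))
  [12] S(S(S(S(S(add(Z, SSSZ))))))
  [13] S^8(Z)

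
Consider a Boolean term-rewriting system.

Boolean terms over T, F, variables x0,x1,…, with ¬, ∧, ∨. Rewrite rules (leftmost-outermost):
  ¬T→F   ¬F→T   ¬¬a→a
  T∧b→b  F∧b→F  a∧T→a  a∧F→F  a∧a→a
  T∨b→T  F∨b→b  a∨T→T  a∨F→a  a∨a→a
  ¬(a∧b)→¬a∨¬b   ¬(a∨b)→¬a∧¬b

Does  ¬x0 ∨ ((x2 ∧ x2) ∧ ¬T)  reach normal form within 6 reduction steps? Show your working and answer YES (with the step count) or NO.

  start: ¬x0 ∨ ((x2 ∧ x2) ∧ ¬T)
  [1] ¬x0 ∨ (x2 ∧ ¬T)
  [2] ¬x0 ∨ (x2 ∧ F)
  [3] ¬x0 ∨ F
  [4] ¬x0

Answer: YES — reaches normal form ¬x0 in 4 ≤ 6 steps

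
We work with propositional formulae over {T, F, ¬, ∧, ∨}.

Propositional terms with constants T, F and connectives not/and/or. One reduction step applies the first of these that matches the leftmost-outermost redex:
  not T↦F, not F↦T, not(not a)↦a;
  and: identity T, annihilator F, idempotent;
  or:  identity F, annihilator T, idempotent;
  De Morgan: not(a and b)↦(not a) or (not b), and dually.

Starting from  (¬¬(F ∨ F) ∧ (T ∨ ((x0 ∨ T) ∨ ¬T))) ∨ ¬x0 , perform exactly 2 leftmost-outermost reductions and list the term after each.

  start: (¬¬(F ∨ F) ∧ (T ∨ ((x0 ∨ T) ∨ ¬T))) ∨ ¬x0
  [1] ((F ∨ F) ∧ (T ∨ ((x0 ∨ T) ∨ ¬T))) ∨ ¬x0
  [2] (F ∧ (T ∨ ((x0 ∨ T) ∨ ¬T))) ∨ ¬x0

Answer: after 2 steps: (F ∧ (T ∨ ((x0 ∨ T) ∨ ¬T))) ∨ ¬x0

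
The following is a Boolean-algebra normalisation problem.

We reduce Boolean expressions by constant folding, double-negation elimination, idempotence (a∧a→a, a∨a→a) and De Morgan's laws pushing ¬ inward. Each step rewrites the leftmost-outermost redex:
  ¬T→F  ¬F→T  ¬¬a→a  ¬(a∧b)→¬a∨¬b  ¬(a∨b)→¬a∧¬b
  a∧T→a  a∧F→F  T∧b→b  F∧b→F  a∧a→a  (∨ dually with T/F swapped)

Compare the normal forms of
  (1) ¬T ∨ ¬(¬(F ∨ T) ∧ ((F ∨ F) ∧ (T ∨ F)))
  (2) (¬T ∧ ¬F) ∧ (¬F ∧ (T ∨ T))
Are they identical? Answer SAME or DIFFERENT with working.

Answer: DIFFERENT — A ⇓ T, B ⇓ F

Reduction:
Term A:
  start: ¬T ∨ ¬(¬(F ∨ T) ∧ ((F ∨ F) ∧ (T ∨ F)))
  [1] F ∨ ¬(¬(F ∨ T) ∧ ((F ∨ F) ∧ (T ∨ F)))
  [2] ¬(¬(F ∨ T) ∧ ((F ∨ F) ∧ (T ∨ F)))
  [3] ¬¬(F ∨ T) ∨ ¬((F ∨ F) ∧ (T ∨ F))
  [4] (F ∨ T) ∨ ¬((F ∨ F) ∧ (T ∨ F))
  [5] T ∨ ¬((F ∨ F) ∧ (T ∨ F))
  [6] T

Term B:
  start: (¬T ∧ ¬F) ∧ (¬F ∧ (T ∨ T))
  [1] (F ∧ ¬F) ∧ (¬F ∧ (T ∨ T))
  [2] F ∧ (¬F ∧ (T ∨ T))
  [3] F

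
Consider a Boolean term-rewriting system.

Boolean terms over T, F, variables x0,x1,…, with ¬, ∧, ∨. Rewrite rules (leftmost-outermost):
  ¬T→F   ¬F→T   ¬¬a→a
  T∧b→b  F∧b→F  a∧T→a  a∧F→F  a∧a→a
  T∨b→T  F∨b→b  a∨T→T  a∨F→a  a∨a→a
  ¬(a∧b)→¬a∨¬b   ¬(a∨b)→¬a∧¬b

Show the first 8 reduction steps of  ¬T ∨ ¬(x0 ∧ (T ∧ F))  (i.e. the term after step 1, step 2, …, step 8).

Answer: after 8 steps: T

Derivation:
  start: ¬T ∨ ¬(x0 ∧ (T ∧ F))
  →1  F ∨ ¬(x0 ∧ (T ∧ F))
  →2  ¬(x0 ∧ (T ∧ F))
  →3  ¬x0 ∨ ¬(T ∧ F)
  →4  ¬x0 ∨ (¬T ∨ ¬F)
  →5  ¬x0 ∨ (F ∨ ¬F)
  →6  ¬x0 ∨ ¬F
  →7  ¬x0 ∨ T
  →8  T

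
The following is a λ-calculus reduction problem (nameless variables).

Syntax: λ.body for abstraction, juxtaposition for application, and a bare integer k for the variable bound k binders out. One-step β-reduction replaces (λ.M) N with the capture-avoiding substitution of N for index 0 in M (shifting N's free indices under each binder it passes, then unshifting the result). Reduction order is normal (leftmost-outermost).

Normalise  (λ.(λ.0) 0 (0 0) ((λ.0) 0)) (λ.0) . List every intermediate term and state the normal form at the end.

Answer: normal form = λ.0  (in 6 steps)

Working:
  start: (λ.(λ.0) 0 (0 0) ((λ.0) 0)) (λ.0)
  →1  (λ.0) (λ.0) ((λ.0) (λ.0)) ((λ.0) (λ.0))
  →2  (λ.0) ((λ.0) (λ.0)) ((λ.0) (λ.0))
  →3  (λ.0) (λ.0) ((λ.0) (λ.0))
  →4  (λ.0) ((λ.0) (λ.0))
  →5  (λ.0) (λ.0)
  →6  λ.0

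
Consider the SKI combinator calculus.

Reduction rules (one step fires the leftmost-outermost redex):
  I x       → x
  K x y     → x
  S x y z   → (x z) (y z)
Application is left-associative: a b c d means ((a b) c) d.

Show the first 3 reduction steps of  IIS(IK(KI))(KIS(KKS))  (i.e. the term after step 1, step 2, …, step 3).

Answer: after 3 steps: S(K(KI))(KIS(KKS))

Reduction:
  start: IIS(IK(KI))(KIS(KKS))
  [1] IS(IK(KI))(KIS(KKS))
  [2] S(IK(KI))(KIS(KKS))
  [3] S(K(KI))(KIS(KKS))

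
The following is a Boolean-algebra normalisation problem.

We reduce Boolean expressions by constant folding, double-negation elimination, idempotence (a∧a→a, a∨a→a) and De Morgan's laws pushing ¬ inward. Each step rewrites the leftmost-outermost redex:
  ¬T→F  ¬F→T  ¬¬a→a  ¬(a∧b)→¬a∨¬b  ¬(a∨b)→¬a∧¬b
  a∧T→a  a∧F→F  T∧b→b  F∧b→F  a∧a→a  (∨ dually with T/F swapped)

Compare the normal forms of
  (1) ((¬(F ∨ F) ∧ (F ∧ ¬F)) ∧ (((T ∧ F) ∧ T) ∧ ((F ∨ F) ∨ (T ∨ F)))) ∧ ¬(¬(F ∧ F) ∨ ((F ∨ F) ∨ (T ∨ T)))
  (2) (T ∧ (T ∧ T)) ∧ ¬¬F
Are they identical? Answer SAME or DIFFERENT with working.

Answer: SAME — A ⇓ F, B ⇓ F

Reduction:
Term A:
  start: ((¬(F ∨ F) ∧ (F ∧ ¬F)) ∧ (((T ∧ F) ∧ T) ∧ ((F ∨ F) ∨ (T ∨ F)))) ∧ ¬(¬(F ∧ F) ∨ ((F ∨ F) ∨ (T ∨ T)))
  step 1: (((¬F ∧ ¬F) ∧ (F ∧ ¬F)) ∧ (((T ∧ F) ∧ T) ∧ ((F ∨ F) ∨ (T ∨ F)))) ∧ ¬(¬(F ∧ F) ∨ ((F ∨ F) ∨ (T ∨ T)))
  step 2: ((¬F ∧ (F ∧ ¬F)) ∧ (((T ∧ F) ∧ T) ∧ ((F ∨ F) ∨ (T ∨ F)))) ∧ ¬(¬(F ∧ F) ∨ ((F ∨ F) ∨ (T ∨ T)))
  step 3: ((T ∧ (F ∧ ¬F)) ∧ (((T ∧ F) ∧ T) ∧ ((F ∨ F) ∨ (T ∨ F)))) ∧ ¬(¬(F ∧ F) ∨ ((F ∨ F) ∨ (T ∨ T)))
  step 4: ((F ∧ ¬F) ∧ (((T ∧ F) ∧ T) ∧ ((F ∨ F) ∨ (T ∨ F)))) ∧ ¬(¬(F ∧ F) ∨ ((F ∨ F) ∨ (T ∨ T)))
  step 5: (F ∧ (((T ∧ F) ∧ T) ∧ ((F ∨ F) ∨ (T ∨ F)))) ∧ ¬(¬(F ∧ F) ∨ ((F ∨ F) ∨ (T ∨ T)))
  step 6: F ∧ ¬(¬(F ∧ F) ∨ ((F ∨ F) ∨ (T ∨ T)))
  step 7: F

Term B:
  start: (T ∧ (T ∧ T)) ∧ ¬¬F
  step 1: (T ∧ T) ∧ ¬¬F
  step 2: T ∧ ¬¬F
  step 3: ¬¬F
  step 4: F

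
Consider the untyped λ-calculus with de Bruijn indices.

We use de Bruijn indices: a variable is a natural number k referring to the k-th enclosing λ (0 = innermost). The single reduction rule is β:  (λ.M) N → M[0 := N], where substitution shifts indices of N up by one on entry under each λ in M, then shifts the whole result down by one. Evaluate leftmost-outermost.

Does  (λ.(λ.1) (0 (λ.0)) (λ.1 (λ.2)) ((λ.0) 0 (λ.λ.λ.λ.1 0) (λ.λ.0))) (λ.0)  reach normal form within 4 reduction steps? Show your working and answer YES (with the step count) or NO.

Answer: NO — after 4 steps the term is (λ.0) (λ.λ.0), not yet normal

Derivation:
  start: (λ.(λ.1) (0 (λ.0)) (λ.1 (λ.2)) ((λ.0) 0 (λ.λ.λ.λ.1 0) (λ.λ.0))) (λ.0)
  step 1: (λ.λ.0) ((λ.0) (λ.0)) (λ.(λ.0) (λ.λ.0)) ((λ.0) (λ.0) (λ.λ.λ.λ.1 0) (λ.λ.0))
  step 2: (λ.0) (λ.(λ.0) (λ.λ.0)) ((λ.0) (λ.0) (λ.λ.λ.λ.1 0) (λ.λ.0))
  step 3: (λ.(λ.0) (λ.λ.0)) ((λ.0) (λ.0) (λ.λ.λ.λ.1 0) (λ.λ.0))
  step 4: (λ.0) (λ.λ.0)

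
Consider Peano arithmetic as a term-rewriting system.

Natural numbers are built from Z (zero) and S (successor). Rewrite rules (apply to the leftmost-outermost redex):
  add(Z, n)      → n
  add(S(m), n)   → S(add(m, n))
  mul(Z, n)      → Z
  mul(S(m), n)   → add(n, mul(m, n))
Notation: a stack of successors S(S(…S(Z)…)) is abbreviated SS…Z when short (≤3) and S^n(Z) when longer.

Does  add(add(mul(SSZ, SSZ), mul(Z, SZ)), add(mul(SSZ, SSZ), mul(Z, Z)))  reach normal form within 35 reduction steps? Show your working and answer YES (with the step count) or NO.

  start: add(add(mul(SSZ, SSZ), mul(Z, SZ)), add(mul(SSZ, SSZ), mul(Z, Z)))
  →1  add(add(add(SSZ, mul(SZ, SSZ)), mul(Z, SZ)), add(mul(SSZ, SSZ), mul(Z, Z)))
  →2  add(add(S(add(SZ, mul(SZ, SSZ))), mul(Z, SZ)), add(mul(SSZ, SSZ), mul(Z, Z)))
  →3  add(S(add(add(SZ, mul(SZ, SSZ)), mul(Z, SZ))), add(mul(SSZ, SSZ), mul(Z, Z)))
  →4  S(add(add(add(SZ, mul(SZ, SSZ)), mul(Z, SZ)), add(mul(SSZ, SSZ), mul(Z, Z))))
  →5  S(add(add(S(add(Z, mul(SZ, SSZ))), mul(Z, SZ)), add(mul(SSZ, SSZ), mul(Z, Z))))
  →6  S(add(S(add(add(Z, mul(SZ, SSZ)), mul(Z, SZ))), add(mul(SSZ, SSZ), mul(Z, Z))))
  →7  S(S(add(add(add(Z, mul(SZ, SSZ)), mul(Z, SZ)), add(mul(SSZ, SSZ), mul(Z, Z)))))
  →8  S(S(add(add(mul(SZ, SSZ), mul(Z, SZ)), add(mul(SSZ, SSZ), mul(Z, Z)))))
  →9  S(S(add(add(add(SSZ, mul(Z, SSZ)), mul(Z, SZ)), add(mul(SSZ, SSZ), mul(Z, Z)))))
  →10  S(S(add(add(S(add(SZ, mul(Z, SSZ))), mul(Z, SZ)), add(mul(SSZ, SSZ), mul(Z, Z)))))
  →11  S(S(add(S(add(add(SZ, mul(Z, SSZ)), mul(Z, SZ))), add(mul(SSZ, SSZ), mul(Z, Z)))))
  →12  S(S(S(add(add(add(SZ, mul(Z, SSZ)), mul(Z, SZ)), add(mul(SSZ, SSZ), mul(Z, Z))))))
  →13  S(S(S(add(add(S(add(Z, mul(Z, SSZ))), mul(Z, SZ)), add(mul(SSZ, SSZ), mul(Z, Z))))))
  →14  S(S(S(add(S(add(add(Z, mul(Z, SSZ)), mul(Z, SZ))), add(mul(SSZ, SSZ), mul(Z, Z))))))
  →15  S(S(S(S(add(add(add(Z, mul(Z, SSZ)), mul(Z, SZ)), add(mul(SSZ, SSZ), mul(Z, Z)))))))
  →16  S(S(S(S(add(add(mul(Z, SSZ), mul(Z, SZ)), add(mul(SSZ, SSZ), mul(Z, Z)))))))
  →17  S(S(S(S(add(add(Z, mul(Z, SZ)), add(mul(SSZ, SSZ), mul(Z, Z)))))))
  →18  S(S(S(S(add(mul(Z, SZ), add(mul(SSZ, SSZ), mul(Z, Z)))))))
  →19  S(S(S(S(add(Z, add(mul(SSZ, SSZ), mul(Z, Z)))))))
  →20  S(S(S(S(add(mul(SSZ, SSZ), mul(Z, Z))))))
  →21  S(S(S(S(add(add(SSZ, mul(SZ, SSZ)), mul(Z, Z))))))
  →22  S(S(S(S(add(S(add(SZ, mul(SZ, SSZ))), mul(Z, Z))))))
  →23  S(S(S(S(S(add(add(SZ, mul(SZ, SSZ)), mul(Z, Z)))))))
  →24  S(S(S(S(S(add(S(add(Z, mul(SZ, SSZ))), mul(Z, Z)))))))
  →25  S(S(S(S(S(S(add(add(Z, mul(SZ, SSZ)), mul(Z, Z))))))))
  →26  S(S(S(S(S(S(add(mul(SZ, SSZ), mul(Z, Z))))))))
  →27  S(S(S(S(S(S(add(add(SSZ, mul(Z, SSZ)), mul(Z, Z))))))))
  →28  S(S(S(S(S(S(add(S(add(SZ, mul(Z, SSZ))), mul(Z, Z))))))))
  →29  S(S(S(S(S(S(S(add(add(SZ, mul(Z, SSZ)), mul(Z, Z)))))))))
  →30  S(S(S(S(S(S(S(add(S(add(Z, mul(Z, SSZ))), mul(Z, Z)))))))))
  →31  S(S(S(S(S(S(S(S(add(add(Z, mul(Z, SSZ)), mul(Z, Z))))))))))
  →32  S(S(S(S(S(S(S(S(add(mul(Z, SSZ), mul(Z, Z))))))))))
  →33  S(S(S(S(S(S(S(S(add(Z, mul(Z, Z))))))))))
  →34  S(S(S(S(S(S(S(S(mul(Z, Z)))))))))
  →35  S^8(Z)

Answer: YES — reaches normal form S^8(Z) in 35 ≤ 35 steps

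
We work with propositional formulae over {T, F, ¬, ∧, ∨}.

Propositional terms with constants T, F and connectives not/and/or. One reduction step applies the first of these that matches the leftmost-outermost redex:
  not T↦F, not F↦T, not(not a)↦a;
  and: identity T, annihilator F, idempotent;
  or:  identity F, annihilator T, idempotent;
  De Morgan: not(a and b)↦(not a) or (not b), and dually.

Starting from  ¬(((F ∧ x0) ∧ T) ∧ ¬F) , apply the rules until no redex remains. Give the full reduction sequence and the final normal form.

Answer: normal form = T  (in 7 steps)

Derivation:
  start: ¬(((F ∧ x0) ∧ T) ∧ ¬F)
  [1] ¬((F ∧ x0) ∧ T) ∨ ¬¬F
  [2] (¬(F ∧ x0) ∨ ¬T) ∨ ¬¬F
  [3] ((¬F ∨ ¬x0) ∨ ¬T) ∨ ¬¬F
  [4] ((T ∨ ¬x0) ∨ ¬T) ∨ ¬¬F
  [5] (T ∨ ¬T) ∨ ¬¬F
  [6] T ∨ ¬¬F
  [7] T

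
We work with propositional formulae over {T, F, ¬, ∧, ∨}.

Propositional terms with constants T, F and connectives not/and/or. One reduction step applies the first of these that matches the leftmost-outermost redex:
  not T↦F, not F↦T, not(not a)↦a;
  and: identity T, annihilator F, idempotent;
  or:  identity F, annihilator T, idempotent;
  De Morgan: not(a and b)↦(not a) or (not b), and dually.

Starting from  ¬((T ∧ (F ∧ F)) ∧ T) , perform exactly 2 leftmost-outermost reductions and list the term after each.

Answer: after 2 steps: (¬T ∨ ¬(F ∧ F)) ∨ ¬T

Derivation:
  start: ¬((T ∧ (F ∧ F)) ∧ T)
  →1  ¬(T ∧ (F ∧ F)) ∨ ¬T
  →2  (¬T ∨ ¬(F ∧ F)) ∨ ¬T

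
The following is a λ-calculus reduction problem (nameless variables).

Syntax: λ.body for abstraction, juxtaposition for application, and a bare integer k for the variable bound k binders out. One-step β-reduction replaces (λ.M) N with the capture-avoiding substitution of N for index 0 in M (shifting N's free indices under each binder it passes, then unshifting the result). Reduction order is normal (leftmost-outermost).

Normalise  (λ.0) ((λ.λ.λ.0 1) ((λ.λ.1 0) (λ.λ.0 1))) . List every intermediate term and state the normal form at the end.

Answer: normal form = λ.λ.0 1  (in 2 steps)

Working:
  start: (λ.0) ((λ.λ.λ.0 1) ((λ.λ.1 0) (λ.λ.0 1)))
  →1  (λ.λ.λ.0 1) ((λ.λ.1 0) (λ.λ.0 1))
  →2  λ.λ.0 1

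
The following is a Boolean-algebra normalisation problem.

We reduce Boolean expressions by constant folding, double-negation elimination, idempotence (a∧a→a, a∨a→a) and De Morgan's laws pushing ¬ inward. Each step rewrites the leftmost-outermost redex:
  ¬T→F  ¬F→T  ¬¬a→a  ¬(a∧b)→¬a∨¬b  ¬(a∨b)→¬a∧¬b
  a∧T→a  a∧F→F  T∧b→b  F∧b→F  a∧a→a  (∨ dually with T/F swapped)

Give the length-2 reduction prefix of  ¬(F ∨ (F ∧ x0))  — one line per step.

  start: ¬(F ∨ (F ∧ x0))
  step 1: ¬F ∧ ¬(F ∧ x0)
  step 2: T ∧ ¬(F ∧ x0)

Answer: after 2 steps: T ∧ ¬(F ∧ x0)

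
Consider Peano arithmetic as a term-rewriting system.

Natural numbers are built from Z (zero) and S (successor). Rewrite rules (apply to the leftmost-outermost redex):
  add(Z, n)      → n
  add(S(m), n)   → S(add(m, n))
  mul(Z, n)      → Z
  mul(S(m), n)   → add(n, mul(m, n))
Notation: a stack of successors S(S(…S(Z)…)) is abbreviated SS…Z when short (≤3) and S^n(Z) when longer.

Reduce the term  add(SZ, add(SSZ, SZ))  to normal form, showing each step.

Answer: normal form = S^4(Z)  (in 5 steps)

Working:
  start: add(SZ, add(SSZ, SZ))
  →1  S(add(Z, add(SSZ, SZ)))
  →2  S(add(SSZ, SZ))
  →3  S(S(add(SZ, SZ)))
  →4  S(S(S(add(Z, SZ))))
  →5  S^4(Z)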